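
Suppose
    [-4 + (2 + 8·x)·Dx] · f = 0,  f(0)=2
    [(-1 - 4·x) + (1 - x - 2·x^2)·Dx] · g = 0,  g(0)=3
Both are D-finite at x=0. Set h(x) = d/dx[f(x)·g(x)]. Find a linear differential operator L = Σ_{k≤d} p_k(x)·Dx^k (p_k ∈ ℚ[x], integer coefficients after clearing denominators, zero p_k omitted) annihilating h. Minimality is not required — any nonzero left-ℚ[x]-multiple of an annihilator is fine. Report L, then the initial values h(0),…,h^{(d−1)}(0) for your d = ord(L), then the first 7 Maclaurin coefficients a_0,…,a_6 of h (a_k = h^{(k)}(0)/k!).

f: a_k = 2, 4, -4, 8, -20, 56, -168, …
g: a_k = 3, 3, 9, 15, 33, 63, 129, …
f·g: L₀ = L_f ⊗_s L_g, ord ≤ 1·1.
h₀' ⇒ L via d/dx closure of L₀.
L = (2 + 32·x + 84·x^2 + 80·x^3 + 80·x^4) + (-1 - 5·x - 4·x^2 + 8·x^3 + 40·x^4 + 32·x^5)·Dx  (order 1).
h: a_k = 18, 36, 234, 216, 1890, -108, 16254, …
ICs: h(0) = 18.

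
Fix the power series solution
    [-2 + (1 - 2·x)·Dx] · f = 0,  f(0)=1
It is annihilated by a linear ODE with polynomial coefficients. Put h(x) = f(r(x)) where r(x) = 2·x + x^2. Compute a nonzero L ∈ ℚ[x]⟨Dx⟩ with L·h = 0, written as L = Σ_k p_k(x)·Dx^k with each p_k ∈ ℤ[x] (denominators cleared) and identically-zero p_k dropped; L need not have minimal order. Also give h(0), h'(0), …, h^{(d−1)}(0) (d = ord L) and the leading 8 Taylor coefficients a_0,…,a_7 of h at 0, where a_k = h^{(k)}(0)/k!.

L = (4 + 4·x) + (-1 + 4·x + 2·x^2)·Dx  (order 1).
h: a_k = 1, 4, 18, 80, 356, 1584, 7048, 31360, …
ICs: h(0) = 1.

f: a_k = 1, 2, 4, 8, 16, 32, 64, 128, …
f∘r: x↦r, Dx↦Dx/r' in L_f ⇒ L₀.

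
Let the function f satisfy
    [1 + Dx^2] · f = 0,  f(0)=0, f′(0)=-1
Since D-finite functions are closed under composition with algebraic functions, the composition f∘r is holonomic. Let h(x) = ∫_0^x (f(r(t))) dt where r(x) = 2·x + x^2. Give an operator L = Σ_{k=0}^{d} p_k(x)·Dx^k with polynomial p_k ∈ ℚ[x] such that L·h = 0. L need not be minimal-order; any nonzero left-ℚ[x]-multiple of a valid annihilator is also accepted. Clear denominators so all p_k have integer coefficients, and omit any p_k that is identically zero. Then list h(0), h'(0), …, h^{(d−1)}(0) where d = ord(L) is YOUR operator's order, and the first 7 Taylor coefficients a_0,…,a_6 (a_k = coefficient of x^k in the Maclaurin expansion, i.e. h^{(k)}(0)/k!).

L = (4 + 12·x + 12·x^2 + 4·x^3)·Dx - Dx^2 + (1 + x)·Dx^3  (order 3).
h: a_k = 0, 0, -1, -1/3, 1/3, 2/5, 11/90, …
ICs: h(0) = 0, h′(0) = 0, h′′(0) = -2.

f: a_k = 0, -1, 0, 1/6, 0, -1/120, 0, …
Change of var in L_f (x↦r) gives L₀.
Integrate: L := L₀·Dx.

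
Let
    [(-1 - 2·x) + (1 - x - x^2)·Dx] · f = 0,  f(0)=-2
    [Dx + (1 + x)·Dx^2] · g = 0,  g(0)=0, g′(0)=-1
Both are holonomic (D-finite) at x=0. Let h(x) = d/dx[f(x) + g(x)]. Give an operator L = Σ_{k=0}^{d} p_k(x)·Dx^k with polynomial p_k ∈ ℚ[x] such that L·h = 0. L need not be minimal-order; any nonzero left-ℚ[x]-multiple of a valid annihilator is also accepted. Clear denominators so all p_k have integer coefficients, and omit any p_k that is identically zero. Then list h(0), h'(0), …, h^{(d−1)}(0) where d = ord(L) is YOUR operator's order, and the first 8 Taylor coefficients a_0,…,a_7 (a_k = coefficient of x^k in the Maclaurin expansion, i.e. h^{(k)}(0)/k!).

f: a_k = -2, -2, -4, -6, -10, -16, -26, -42, …
g: a_k = 0, -1, 1/2, -1/3, 1/4, -1/5, 1/6, -1/7, …
f+g: L₀ = lclm(L_f,L_g), ord ≤ 1+2.
Differentiate: ansatz ord ≤ ord L₀ ⇒ L.
L = (26 + 70·x + 76·x^2 + 36·x^3 + 12·x^4) + (16 + 84·x + 160·x^2 + 144·x^3 + 74·x^4 + 20·x^5)·Dx + (-5 - 11·x + x^2 + 23·x^3 + 29·x^4 + 17·x^5 + 4·x^6)·Dx^2  (order 2).
h: a_k = -3, -7, -19, -39, -81, -155, -295, -543, …
ICs: h(0) = -3, h′(0) = -7.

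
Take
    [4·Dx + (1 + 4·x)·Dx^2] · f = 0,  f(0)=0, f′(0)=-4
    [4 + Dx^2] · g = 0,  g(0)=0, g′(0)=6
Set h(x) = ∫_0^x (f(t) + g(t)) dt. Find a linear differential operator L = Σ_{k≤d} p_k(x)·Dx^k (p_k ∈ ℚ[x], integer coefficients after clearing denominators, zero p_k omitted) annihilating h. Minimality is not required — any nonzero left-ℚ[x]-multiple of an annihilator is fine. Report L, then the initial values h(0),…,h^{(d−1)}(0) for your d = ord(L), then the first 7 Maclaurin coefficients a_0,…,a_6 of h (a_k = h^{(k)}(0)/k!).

f: a_k = 0, -4, 8, -64/3, 64, -1024/5, 2048/3, …
g: a_k = 0, 6, 0, -4, 0, 4/5, 0, …
h₀=f+g: left-lcm gives L₀, ord ≤ 4.
h=∫₀ˣh₀: take L = L₀·Dx.
L = (400 + 128·x + 256·x^2)·Dx^2 + (36 + 176·x + 192·x^2 + 256·x^3)·Dx^3 + (100 + 32·x + 64·x^2)·Dx^4 + (9 + 44·x + 48·x^2 + 64·x^3)·Dx^5  (order 5).
h: a_k = 0, 0, 1, 8/3, -19/3, 64/5, -34, …
ICs: h(0) = 0, h′(0) = 0, h′′(0) = 2, h′′′(0) = 16, h′′′′(0) = -152.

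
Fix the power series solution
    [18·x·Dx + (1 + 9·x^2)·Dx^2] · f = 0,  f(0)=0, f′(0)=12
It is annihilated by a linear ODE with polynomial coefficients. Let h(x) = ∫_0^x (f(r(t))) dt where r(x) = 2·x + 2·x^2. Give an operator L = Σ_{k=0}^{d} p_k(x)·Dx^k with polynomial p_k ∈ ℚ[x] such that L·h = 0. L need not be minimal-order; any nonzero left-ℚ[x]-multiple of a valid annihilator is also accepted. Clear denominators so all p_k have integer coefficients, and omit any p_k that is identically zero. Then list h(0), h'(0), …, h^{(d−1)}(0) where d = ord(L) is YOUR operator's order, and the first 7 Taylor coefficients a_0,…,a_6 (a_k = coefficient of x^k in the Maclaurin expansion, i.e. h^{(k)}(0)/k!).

f: a_k = 0, 12, 0, -36, 0, 972/5, 0, …
Change of var in L_f (x↦r) gives L₀.
Integrate: L := L₀·Dx.
L = (-2 + 72·x + 288·x^2 + 432·x^3 + 216·x^4)·Dx^2 + (1 + 2·x + 36·x^2 + 144·x^3 + 180·x^4 + 72·x^5)·Dx^3  (order 3).
h: a_k = 0, 0, 12, 8, -72, -864/5, 4464/5, …
ICs: h(0) = 0, h′(0) = 0, h′′(0) = 24.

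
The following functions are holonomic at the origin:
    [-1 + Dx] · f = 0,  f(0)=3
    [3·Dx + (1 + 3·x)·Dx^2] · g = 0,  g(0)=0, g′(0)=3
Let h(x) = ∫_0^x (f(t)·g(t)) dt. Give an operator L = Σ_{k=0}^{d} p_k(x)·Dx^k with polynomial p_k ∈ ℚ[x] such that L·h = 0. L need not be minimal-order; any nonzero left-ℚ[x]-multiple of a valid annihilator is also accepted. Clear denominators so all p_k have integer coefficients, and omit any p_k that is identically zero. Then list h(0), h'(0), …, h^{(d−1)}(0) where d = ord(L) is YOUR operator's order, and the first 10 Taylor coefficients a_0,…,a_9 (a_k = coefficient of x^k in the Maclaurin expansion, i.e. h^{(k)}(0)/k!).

L = (-2 + 3·x)·Dx + (1 - 6·x)·Dx^2 + (1 + 3·x)·Dx^3  (order 3).
h: a_k = 0, 0, 9/2, -3/2, 9/2, -39/5, 1289/80, -3921/112, 44561/560, -134669/720, …
ICs: h(0) = 0, h′(0) = 0, h′′(0) = 9.

f: a_k = 3, 3, 3/2, 1/2, 1/8, 1/40, 1/240, 1/1680, 1/13440, 1/120960, …
g: a_k = 0, 3, -9/2, 9, -81/4, 243/5, -243/2, 2187/7, -6561/8, 2187, …
Sym-product of L_f,L_g gives L₀ (≤ ord 2).
h=∫h₀ ⇒ L = L₀·Dx.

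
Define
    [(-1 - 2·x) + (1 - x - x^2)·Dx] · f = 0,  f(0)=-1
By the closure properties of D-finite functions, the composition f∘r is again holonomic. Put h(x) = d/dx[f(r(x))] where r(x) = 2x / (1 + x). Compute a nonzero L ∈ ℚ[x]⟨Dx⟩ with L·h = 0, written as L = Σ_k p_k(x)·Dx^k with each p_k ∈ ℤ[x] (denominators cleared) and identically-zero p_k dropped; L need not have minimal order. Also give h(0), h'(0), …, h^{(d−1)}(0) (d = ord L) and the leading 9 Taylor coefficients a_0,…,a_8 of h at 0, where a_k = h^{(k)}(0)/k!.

f: a_k = -1, -1, -2, -3, -5, -8, -13, -21, -34, …
f∘r: x↦r, Dx↦Dx/r' in L_f ⇒ L₀.
Differentiate: ansatz ord ≤ ord L₀ ⇒ L.
L = (6 + 30·x + 90·x^2 + 50·x^3) + (-1 - 6·x + 30·x^3 + 25·x^4)·Dx  (order 1).
h: a_k = -2, -12, -30, -120, -250, -900, -1750, -6000, -11250, …
ICs: h(0) = -2.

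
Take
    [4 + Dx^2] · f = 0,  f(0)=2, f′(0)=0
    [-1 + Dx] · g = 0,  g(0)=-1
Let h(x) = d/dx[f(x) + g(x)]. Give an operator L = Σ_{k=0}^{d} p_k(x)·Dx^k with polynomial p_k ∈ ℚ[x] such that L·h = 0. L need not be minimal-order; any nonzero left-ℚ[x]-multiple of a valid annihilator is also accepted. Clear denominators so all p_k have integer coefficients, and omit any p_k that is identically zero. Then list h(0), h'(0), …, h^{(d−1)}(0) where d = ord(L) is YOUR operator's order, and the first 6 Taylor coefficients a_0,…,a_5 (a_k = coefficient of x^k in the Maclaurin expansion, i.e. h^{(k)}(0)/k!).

L = 4 - 4·Dx + Dx^2 - Dx^3  (order 3).
h: a_k = -1, -9, -1/2, 31/6, -1/24, -43/40, …
ICs: h(0) = -1, h′(0) = -9, h′′(0) = -1.

f: a_k = 2, 0, -4, 0, 4/3, 0, …
g: a_k = -1, -1, -1/2, -1/6, -1/24, -1/120, …
Sum ⇒ L₀ = lclm(L_f,L_g) in ℚ(x)⟨Dx⟩.
Differentiate: ansatz ord ≤ ord L₀ ⇒ L.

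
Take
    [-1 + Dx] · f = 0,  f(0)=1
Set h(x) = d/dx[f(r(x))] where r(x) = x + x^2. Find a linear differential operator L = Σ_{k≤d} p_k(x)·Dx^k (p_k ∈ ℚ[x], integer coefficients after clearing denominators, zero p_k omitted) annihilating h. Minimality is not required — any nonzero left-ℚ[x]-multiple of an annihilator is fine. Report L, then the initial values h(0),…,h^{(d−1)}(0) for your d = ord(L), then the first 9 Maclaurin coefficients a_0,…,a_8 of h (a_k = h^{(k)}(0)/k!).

L = (3 + 4·x + 4·x^2) + (-1 - 2·x)·Dx  (order 1).
h: a_k = 1, 3, 7/2, 25/6, 27/8, 331/120, 1303/720, 1979/1680, 5357/8064, …
ICs: h(0) = 1.

f: a_k = 1, 1, 1/2, 1/6, 1/24, 1/120, 1/720, 1/5040, 1/40320, …
Change of var in L_f (x↦r) gives L₀.
h=h₀': d/dx-closure on L₀ ⇒ L.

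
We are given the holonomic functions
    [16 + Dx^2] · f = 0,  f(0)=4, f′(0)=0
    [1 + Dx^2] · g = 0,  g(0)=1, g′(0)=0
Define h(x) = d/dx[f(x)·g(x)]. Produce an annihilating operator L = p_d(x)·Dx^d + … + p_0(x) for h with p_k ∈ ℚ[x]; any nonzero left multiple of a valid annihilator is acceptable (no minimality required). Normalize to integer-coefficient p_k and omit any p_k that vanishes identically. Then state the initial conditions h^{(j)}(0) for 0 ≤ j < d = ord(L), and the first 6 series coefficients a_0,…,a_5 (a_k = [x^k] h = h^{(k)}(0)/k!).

f: a_k = 4, 0, -32, 0, 128/3, 0, …
g: a_k = 1, 0, -1/2, 0, 1/24, 0, …
L₀ := L_f ⊗_s L_g (sym. prod.), ord ≤ 4.
Differentiate: ansatz ord ≤ ord L₀ ⇒ L.
L = 225 + 34·Dx^2 + Dx^4  (order 4).
h: a_k = 0, -68, 0, 706/3, 0, -8177/30, …
ICs: h(0) = 0, h′(0) = -68, h′′(0) = 0, h′′′(0) = 1412.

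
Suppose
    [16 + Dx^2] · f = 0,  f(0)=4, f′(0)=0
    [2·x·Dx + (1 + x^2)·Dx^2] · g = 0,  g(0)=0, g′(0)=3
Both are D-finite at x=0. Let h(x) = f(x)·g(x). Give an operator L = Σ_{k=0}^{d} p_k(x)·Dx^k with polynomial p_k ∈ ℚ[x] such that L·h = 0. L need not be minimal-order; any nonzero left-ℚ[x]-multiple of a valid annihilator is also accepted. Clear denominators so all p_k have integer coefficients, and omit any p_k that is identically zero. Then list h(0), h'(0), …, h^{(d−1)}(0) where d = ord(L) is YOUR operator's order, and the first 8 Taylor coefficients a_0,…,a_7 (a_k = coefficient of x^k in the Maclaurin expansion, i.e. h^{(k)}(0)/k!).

f: a_k = 4, 0, -32, 0, 128/3, 0, -1024/45, 0, …
g: a_k = 0, 3, 0, -1, 0, 3/5, 0, -3/7, …
h₀=f·g: eliminate ⇒ L₀, order ≤ 2·2.
L = (5440 + 19136·x^2 + 25856·x^4 + 16384·x^6 + 4096·x^8) + (1152·x + 3200·x^3 + 3072·x^5 + 1024·x^7)·Dx + (612 + 2252·x^2 + 3168·x^4 + 2048·x^6 + 512·x^8)·Dx^2 + (72·x + 200·x^3 + 192·x^5 + 64·x^7)·Dx^3 + (17 + 66·x^2 + 97·x^4 + 64·x^6 + 16·x^8)·Dx^4  (order 4).
h: a_k = 0, 12, 0, -100, 0, 812/5, 0, -13844/105, …
ICs: h(0) = 0, h′(0) = 12, h′′(0) = 0, h′′′(0) = -600.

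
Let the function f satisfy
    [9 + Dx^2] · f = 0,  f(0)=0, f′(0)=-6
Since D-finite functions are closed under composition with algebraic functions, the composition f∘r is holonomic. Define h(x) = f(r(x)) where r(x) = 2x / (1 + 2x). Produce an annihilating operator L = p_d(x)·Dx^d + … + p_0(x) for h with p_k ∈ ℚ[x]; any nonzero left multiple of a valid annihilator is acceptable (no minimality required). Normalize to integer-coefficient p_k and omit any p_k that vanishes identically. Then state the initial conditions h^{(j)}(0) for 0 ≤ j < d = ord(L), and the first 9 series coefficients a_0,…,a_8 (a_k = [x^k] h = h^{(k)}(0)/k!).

L = 36 + (4 + 24·x + 48·x^2 + 32·x^3)·Dx + (1 + 8·x + 24·x^2 + 32·x^3 + 16·x^4)·Dx^2  (order 2).
h: a_k = 0, -12, 24, 24, -336, 7032/5, -4080, 309648/35, -60576/5, …
ICs: h(0) = 0, h′(0) = -12.

f: a_k = 0, -6, 0, 9, 0, -81/20, 0, 243/280, 0, …
L₀ from L_f via x↦r, Dx↦r'^{-1}Dx.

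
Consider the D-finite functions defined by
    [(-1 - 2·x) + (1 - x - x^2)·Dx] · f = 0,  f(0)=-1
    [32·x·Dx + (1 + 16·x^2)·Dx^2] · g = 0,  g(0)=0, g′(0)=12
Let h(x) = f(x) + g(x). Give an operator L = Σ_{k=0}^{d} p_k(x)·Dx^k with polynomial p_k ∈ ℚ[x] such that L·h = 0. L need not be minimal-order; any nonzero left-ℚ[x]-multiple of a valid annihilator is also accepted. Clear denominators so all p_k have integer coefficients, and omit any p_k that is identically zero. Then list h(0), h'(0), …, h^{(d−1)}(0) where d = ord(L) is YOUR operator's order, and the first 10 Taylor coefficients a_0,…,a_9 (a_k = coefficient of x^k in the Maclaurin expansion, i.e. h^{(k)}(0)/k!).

L = (-64 + 256·x + 3904·x^2 + 6912·x^3 + 9696·x^4 + 1536·x^6)·Dx + (25 + 24·x - 542·x^2 + 780·x^3 + 6800·x^4 + 6560·x^5 + 768·x^6 + 1536·x^7)·Dx^2 + (-2 - 17·x - 62·x^2 - 202·x^3 - 445·x^4 + 1136·x^5 + 576·x^6 + 256·x^7 + 256·x^8)·Dx^3  (order 3).
h: a_k = -1, 11, -2, -67, -5, 3032/5, -13, -49299/7, -34, 261979/3, …
ICs: h(0) = -1, h′(0) = 11, h′′(0) = -4.

f: a_k = -1, -1, -2, -3, -5, -8, -13, -21, -34, -55, …
g: a_k = 0, 12, 0, -64, 0, 3072/5, 0, -49152/7, 0, 262144/3, …
L₀ := lclm(L_f,L_g); ord L₀ ≤ 1+2.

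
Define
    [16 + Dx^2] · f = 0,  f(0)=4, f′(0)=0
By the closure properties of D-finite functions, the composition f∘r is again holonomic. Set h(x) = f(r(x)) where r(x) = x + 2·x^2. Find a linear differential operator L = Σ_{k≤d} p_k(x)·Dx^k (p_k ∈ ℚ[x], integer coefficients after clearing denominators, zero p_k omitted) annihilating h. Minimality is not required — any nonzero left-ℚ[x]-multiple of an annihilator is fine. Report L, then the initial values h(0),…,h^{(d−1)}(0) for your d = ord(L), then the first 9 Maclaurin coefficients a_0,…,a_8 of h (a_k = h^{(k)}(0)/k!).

L = (16 + 192·x + 768·x^2 + 1024·x^3) - 4·Dx + (1 + 4·x)·Dx^2  (order 2).
h: a_k = 4, 0, -32, -128, -256/3, 1024/3, 45056/45, 16384/15, -212992/315, …
ICs: h(0) = 4, h′(0) = 0.

f: a_k = 4, 0, -32, 0, 128/3, 0, -1024/45, 0, 2048/315, …
L₀ from L_f via x↦r, Dx↦r'^{-1}Dx.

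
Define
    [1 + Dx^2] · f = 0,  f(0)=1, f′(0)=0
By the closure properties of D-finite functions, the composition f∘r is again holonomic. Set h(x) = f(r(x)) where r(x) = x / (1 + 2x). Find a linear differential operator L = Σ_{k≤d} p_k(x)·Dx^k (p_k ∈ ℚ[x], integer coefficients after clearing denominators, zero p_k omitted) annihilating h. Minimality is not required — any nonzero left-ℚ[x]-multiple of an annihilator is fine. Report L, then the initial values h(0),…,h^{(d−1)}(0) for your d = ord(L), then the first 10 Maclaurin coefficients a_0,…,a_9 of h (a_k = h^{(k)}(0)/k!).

f: a_k = 1, 0, -1/2, 0, 1/24, 0, -1/720, 0, 1/40320, 0, …
h₀=f(r): pull back L_f along r ⇒ L₀.
L = 1 + (4 + 24·x + 48·x^2 + 32·x^3)·Dx + (1 + 8·x + 24·x^2 + 32·x^3 + 16·x^4)·Dx^2  (order 2).
h: a_k = 1, 0, -1/2, 2, -143/24, 47/3, -27601/720, 1787/20, -8095583/40320, 1103647/2520, …
ICs: h(0) = 1, h′(0) = 0.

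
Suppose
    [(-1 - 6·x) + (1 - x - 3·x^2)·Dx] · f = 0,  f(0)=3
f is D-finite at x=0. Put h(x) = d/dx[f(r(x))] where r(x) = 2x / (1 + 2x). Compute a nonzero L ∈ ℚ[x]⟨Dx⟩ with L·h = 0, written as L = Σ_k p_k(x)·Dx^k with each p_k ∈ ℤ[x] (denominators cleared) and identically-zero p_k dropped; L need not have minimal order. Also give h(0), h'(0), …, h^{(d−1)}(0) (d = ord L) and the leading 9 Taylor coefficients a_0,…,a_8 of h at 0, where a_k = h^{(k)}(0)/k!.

f: a_k = 3, 3, 12, 21, 57, 120, 291, 651, 1524, …
Change of var in L_f (x↦r) gives L₀.
Differentiate: ansatz ord ≤ ord L₀ ⇒ L.
L = (12 + 72·x + 576·x^2 + 672·x^3) + (-1 - 18·x - 48·x^2 + 136·x^3 + 336·x^4)·Dx  (order 1).
h: a_k = 6, 72, 0, 1728, -4320, 41472, -169344, 1050624, -4976640, …
ICs: h(0) = 6.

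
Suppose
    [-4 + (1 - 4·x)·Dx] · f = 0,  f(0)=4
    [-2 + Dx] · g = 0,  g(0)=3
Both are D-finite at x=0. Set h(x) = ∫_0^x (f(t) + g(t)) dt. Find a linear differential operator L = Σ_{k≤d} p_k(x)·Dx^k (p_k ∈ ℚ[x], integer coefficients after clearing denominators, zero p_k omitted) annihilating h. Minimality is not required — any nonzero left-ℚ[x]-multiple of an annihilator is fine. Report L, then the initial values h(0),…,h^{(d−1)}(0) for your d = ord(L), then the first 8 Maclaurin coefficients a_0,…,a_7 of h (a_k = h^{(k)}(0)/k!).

L = (-24 - 32·x)·Dx + (14 + 16·x - 32·x^2)·Dx^2 + (-1 + 16·x^2)·Dx^3  (order 3).
h: a_k = 0, 7, 11, 70/3, 65, 1026/5, 3414/5, 245764/105, …
ICs: h(0) = 0, h′(0) = 7, h′′(0) = 22.

f: a_k = 4, 16, 64, 256, 1024, 4096, 16384, 65536, …
g: a_k = 3, 6, 6, 4, 2, 4/5, 4/15, 8/105, …
Sum ⇒ L₀ = lclm(L_f,L_g) in ℚ(x)⟨Dx⟩.
Integrate: L := L₀·Dx.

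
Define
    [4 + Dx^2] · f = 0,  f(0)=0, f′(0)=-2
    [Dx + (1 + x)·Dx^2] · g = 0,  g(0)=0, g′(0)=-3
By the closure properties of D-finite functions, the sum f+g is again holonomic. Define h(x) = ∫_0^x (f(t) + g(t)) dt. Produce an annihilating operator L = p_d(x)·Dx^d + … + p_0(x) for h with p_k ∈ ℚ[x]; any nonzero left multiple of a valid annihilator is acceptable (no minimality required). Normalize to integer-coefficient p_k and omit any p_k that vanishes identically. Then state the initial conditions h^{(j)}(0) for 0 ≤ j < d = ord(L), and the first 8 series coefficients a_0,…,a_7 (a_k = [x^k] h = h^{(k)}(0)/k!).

L = (20 + 16·x + 8·x^2)·Dx^2 + (12 + 28·x + 24·x^2 + 8·x^3)·Dx^3 + (5 + 4·x + 2·x^2)·Dx^4 + (3 + 7·x + 6·x^2 + 2·x^3)·Dx^5  (order 5).
h: a_k = 0, 0, -5/2, 1/2, 1/12, 3/20, -13/90, 1/14, …
ICs: h(0) = 0, h′(0) = 0, h′′(0) = -5, h′′′(0) = 3, h′′′′(0) = 2.

f: a_k = 0, -2, 0, 4/3, 0, -4/15, 0, 8/315, …
g: a_k = 0, -3, 3/2, -1, 3/4, -3/5, 1/2, -3/7, …
h₀=f+g: left-lcm gives L₀, ord ≤ 4.
Integrate: L := L₀·Dx.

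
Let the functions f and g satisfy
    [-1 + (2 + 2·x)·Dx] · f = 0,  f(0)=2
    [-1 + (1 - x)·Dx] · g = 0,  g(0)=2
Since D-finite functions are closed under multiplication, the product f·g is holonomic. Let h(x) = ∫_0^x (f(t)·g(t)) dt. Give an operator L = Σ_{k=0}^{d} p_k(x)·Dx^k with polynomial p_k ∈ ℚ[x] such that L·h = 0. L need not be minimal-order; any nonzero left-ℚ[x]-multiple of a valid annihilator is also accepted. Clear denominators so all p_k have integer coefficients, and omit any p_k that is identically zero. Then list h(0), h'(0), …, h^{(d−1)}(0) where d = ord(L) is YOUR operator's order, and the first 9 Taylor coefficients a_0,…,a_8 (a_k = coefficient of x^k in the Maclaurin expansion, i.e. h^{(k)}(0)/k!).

L = (3 + x)·Dx + (-2 + 2·x^2)·Dx^2  (order 2).
h: a_k = 0, 4, 3, 11/6, 23/16, 179/160, 365/384, 1439/1792, 2911/4096, …
ICs: h(0) = 0, h′(0) = 4.

f: a_k = 2, 1, -1/4, 1/8, -5/64, 7/128, -21/512, 33/1024, -429/16384, …
g: a_k = 2, 2, 2, 2, 2, 2, 2, 2, 2, …
h₀=f·g: eliminate ⇒ L₀, order ≤ 1·1.
Integrate: L := L₀·Dx.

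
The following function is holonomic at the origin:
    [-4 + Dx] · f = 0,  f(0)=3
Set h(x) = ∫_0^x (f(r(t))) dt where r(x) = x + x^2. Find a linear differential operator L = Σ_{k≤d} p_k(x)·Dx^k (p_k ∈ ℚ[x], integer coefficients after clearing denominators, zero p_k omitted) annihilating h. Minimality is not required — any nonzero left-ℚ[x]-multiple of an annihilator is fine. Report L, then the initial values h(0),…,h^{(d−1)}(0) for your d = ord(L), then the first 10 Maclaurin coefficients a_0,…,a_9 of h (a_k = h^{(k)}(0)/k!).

f: a_k = 3, 12, 24, 32, 32, 128/5, 256/15, 1024/105, 512/105, 2048/945, …
L₀ from L_f via x↦r, Dx↦r'^{-1}Dx.
∫: right-multiply L₀ by Dx.
L = (-4 - 8·x)·Dx + Dx^2  (order 2).
h: a_k = 0, 3, 6, 12, 20, 152/5, 208/5, 5536/105, 6512/105, 480/7, …
ICs: h(0) = 0, h′(0) = 3.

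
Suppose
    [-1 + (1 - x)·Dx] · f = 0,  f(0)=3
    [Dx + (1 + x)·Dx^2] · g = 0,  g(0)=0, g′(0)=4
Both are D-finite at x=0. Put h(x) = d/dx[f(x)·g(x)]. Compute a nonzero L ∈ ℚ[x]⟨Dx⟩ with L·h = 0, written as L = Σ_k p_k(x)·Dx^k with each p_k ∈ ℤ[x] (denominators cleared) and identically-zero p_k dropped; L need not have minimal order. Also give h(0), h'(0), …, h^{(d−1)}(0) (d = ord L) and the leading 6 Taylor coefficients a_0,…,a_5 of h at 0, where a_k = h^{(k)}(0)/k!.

L = 4 + (1 + 5·x)·Dx + (-1 + x^2)·Dx^2  (order 2).
h: a_k = 12, 12, 30, 28, 47, 222/5, …
ICs: h(0) = 12, h′(0) = 12.

f: a_k = 3, 3, 3, 3, 3, 3, …
g: a_k = 0, 4, -2, 4/3, -1, 4/5, …
Product ⇒ symmetric product L₀, ord ≤ 2.
h=h₀': d/dx-closure on L₀ ⇒ L.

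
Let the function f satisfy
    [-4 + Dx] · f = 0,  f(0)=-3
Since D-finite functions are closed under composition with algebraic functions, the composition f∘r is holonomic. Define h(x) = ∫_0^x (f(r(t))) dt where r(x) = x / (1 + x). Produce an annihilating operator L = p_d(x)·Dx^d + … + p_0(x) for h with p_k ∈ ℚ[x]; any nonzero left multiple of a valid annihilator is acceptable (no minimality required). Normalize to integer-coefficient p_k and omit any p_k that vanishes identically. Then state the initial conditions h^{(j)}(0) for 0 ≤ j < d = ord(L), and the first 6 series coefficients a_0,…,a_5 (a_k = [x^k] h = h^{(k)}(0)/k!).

f: a_k = -3, -12, -24, -32, -32, -128/5, …
h₀=f(r): pull back L_f along r ⇒ L₀.
∫: right-multiply L₀ by Dx.
L = -4·Dx + (1 + 2·x + x^2)·Dx^2  (order 2).
h: a_k = 0, -3, -6, -4, 1, 4/5, …
ICs: h(0) = 0, h′(0) = -3.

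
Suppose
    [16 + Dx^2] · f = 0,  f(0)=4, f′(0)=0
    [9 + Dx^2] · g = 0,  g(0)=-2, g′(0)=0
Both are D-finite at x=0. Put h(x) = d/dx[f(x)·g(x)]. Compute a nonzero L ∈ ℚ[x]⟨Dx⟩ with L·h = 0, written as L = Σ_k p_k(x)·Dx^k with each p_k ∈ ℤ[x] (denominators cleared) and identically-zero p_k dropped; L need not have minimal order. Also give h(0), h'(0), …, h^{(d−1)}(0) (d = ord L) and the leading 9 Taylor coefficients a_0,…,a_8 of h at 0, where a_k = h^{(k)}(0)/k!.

f: a_k = 4, 0, -32, 0, 128/3, 0, -1024/45, 0, 2048/315, …
g: a_k = -2, 0, 9, 0, -27/4, 0, 81/40, 0, -729/2240, …
h₀=f·g: eliminate ⇒ L₀, order ≤ 2·2.
Derive L from L₀ (diff closure).
L = 49 + 50·Dx^2 + Dx^4  (order 4).
h: a_k = 0, 200, 0, -4804/3, 0, 11765/3, 0, -2882401/630, 0, …
ICs: h(0) = 0, h′(0) = 200, h′′(0) = 0, h′′′(0) = -9608.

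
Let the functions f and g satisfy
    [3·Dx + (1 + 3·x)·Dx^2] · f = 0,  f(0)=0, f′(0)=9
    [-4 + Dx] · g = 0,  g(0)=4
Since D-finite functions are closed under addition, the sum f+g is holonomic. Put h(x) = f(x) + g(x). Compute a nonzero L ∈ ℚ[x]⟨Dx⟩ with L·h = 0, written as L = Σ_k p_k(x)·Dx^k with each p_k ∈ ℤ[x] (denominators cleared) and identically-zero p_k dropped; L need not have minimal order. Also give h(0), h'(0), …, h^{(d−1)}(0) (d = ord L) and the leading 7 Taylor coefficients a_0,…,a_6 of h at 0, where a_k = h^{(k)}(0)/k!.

f: a_k = 0, 9, -27/2, 27, -243/4, 729/5, -729/2, …
g: a_k = 4, 16, 32, 128/3, 128/3, 512/15, 1024/45, …
L₀ := lclm(L_f,L_g); ord L₀ ≤ 2+1.
L = (-120 - 144·x)·Dx + (2 - 96·x - 144·x^2)·Dx^2 + (7 + 33·x + 36·x^2)·Dx^3  (order 3).
h: a_k = 4, 25, 37/2, 209/3, -217/12, 2699/15, -30757/90, …
ICs: h(0) = 4, h′(0) = 25, h′′(0) = 37.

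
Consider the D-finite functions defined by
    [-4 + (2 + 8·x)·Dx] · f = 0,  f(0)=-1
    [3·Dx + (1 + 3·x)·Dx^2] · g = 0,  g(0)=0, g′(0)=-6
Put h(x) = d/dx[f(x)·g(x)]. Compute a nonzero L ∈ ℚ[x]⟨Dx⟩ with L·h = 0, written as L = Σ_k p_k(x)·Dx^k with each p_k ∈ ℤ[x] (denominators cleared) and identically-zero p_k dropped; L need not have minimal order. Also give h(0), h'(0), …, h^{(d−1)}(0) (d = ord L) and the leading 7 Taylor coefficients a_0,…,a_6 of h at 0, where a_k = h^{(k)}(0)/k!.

L = (4 + 24·x + 24·x^2) + (8 + 74·x + 216·x^2 + 192·x^3)·Dx + (1 + 13·x + 62·x^2 + 128·x^3 + 96·x^4)·Dx^2  (order 2).
h: a_k = 6, 6, -36, 150, -579, 10872/5, -40374/5, …
ICs: h(0) = 6, h′(0) = 6.

f: a_k = -1, -2, 2, -4, 10, -28, 84, …
g: a_k = 0, -6, 9, -18, 81/2, -486/5, 243, …
h₀=f·g: eliminate ⇒ L₀, order ≤ 1·2.
Differentiate: ansatz ord ≤ ord L₀ ⇒ L.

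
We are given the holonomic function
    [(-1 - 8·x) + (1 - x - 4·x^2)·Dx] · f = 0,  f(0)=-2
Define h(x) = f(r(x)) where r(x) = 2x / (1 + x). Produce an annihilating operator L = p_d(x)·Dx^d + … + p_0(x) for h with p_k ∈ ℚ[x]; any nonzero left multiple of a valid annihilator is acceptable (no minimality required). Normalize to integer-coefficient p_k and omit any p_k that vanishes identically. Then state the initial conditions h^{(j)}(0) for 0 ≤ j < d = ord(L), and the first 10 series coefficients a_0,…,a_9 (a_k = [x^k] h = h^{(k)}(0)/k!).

L = (2 + 34·x) + (-1 - x + 17·x^2 + 17·x^3)·Dx  (order 1).
h: a_k = -2, -4, -36, -68, -612, -1156, -10404, -19652, -176868, -334084, …
ICs: h(0) = -2.

f: a_k = -2, -2, -10, -18, -58, -130, -362, -882, -2330, -5858, …
h₀=f(r): pull back L_f along r ⇒ L₀.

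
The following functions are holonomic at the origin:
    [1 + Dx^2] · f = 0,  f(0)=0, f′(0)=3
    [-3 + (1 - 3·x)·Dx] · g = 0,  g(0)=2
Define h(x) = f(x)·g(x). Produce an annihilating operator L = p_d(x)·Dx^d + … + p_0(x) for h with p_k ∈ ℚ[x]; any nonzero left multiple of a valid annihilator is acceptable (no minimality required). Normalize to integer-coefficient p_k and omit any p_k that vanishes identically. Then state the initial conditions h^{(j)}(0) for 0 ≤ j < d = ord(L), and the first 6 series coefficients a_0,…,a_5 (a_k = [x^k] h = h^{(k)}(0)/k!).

f: a_k = 0, 3, 0, -1/2, 0, 1/40, …
g: a_k = 2, 6, 18, 54, 162, 486, …
h₀=f·g: eliminate ⇒ L₀, order ≤ 2·1.
L = (-1 + 3·x) + 6·Dx + (-1 + 3·x)·Dx^2  (order 2).
h: a_k = 0, 6, 18, 53, 159, 9541/20, …
ICs: h(0) = 0, h′(0) = 6.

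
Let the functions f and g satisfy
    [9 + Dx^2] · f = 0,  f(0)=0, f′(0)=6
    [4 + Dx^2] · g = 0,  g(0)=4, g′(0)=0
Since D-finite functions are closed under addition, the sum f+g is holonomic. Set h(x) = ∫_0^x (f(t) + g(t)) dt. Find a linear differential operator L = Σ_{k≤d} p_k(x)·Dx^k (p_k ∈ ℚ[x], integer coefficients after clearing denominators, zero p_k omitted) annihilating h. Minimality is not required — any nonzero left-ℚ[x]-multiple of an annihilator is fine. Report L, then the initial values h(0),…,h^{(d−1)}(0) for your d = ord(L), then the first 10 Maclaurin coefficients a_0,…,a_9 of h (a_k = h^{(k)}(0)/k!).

f: a_k = 0, 6, 0, -9, 0, 81/20, 0, -243/280, 0, 243/2240, …
g: a_k = 4, 0, -8, 0, 8/3, 0, -16/45, 0, 8/315, 0, …
Sum ⇒ L₀ = lclm(L_f,L_g) in ℚ(x)⟨Dx⟩.
Integrate: L := L₀·Dx.
L = 36·Dx + 13·Dx^3 + Dx^5  (order 5).
h: a_k = 0, 4, 3, -8/3, -9/4, 8/15, 27/40, -16/315, -243/2240, 8/2835, …
ICs: h(0) = 0, h′(0) = 4, h′′(0) = 6, h′′′(0) = -16, h′′′′(0) = -54.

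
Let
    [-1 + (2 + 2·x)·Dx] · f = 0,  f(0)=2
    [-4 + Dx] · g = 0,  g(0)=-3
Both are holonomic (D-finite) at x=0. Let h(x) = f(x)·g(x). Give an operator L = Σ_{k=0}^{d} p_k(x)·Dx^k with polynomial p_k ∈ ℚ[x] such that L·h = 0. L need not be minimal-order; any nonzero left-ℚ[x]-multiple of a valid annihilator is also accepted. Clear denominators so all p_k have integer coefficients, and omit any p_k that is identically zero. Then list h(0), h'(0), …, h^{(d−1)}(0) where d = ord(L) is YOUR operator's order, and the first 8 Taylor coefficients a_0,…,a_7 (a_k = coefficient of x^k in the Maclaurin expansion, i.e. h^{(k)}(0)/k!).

L = (-9 - 8·x) + (2 + 2·x)·Dx  (order 1).
h: a_k = -6, -27, -237/4, -683/8, -5841/64, -49553/640, -417727/7680, -1167969/35840, …
ICs: h(0) = -6.

f: a_k = 2, 1, -1/4, 1/8, -5/64, 7/128, -21/512, 33/1024, …
g: a_k = -3, -12, -24, -32, -32, -128/5, -256/15, -1024/105, …
Product ⇒ symmetric product L₀, ord ≤ 1.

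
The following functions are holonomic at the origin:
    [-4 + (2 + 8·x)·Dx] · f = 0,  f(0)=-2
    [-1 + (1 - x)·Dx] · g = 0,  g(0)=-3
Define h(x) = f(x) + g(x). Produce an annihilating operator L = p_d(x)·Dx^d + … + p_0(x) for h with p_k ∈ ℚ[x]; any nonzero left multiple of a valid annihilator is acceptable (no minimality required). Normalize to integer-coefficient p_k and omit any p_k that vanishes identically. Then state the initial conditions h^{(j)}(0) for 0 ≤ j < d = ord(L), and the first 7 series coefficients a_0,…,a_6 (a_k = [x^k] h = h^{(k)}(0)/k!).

L = (8 + 12·x) + (-6 - 8·x - 36·x^2)·Dx + (-1 + 3·x + 22·x^2 - 24·x^3)·Dx^2  (order 2).
h: a_k = -5, -7, 1, -11, 17, -59, 165, …
ICs: h(0) = -5, h′(0) = -7.

f: a_k = -2, -4, 4, -8, 20, -56, 168, …
g: a_k = -3, -3, -3, -3, -3, -3, -3, …
f+g: L₀ = lclm(L_f,L_g), ord ≤ 1+1.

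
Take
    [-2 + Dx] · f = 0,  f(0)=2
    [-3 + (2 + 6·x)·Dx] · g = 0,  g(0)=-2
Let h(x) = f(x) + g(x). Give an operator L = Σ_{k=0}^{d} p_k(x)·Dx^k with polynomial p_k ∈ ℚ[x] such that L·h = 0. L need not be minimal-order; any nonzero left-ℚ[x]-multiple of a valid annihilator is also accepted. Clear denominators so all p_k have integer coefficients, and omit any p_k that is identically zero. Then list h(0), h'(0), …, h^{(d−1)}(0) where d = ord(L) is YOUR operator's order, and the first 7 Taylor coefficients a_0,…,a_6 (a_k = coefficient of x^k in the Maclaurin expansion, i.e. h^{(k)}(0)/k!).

f: a_k = 2, 4, 4, 8/3, 4/3, 8/15, 8/45, …
g: a_k = -2, -3, 9/4, -27/8, 405/64, -1701/128, 15309/512, …
h₀=f+g: left-lcm gives L₀, ord ≤ 2.
L = (42 + 72·x) + (-25 - 96·x - 144·x^2)·Dx + (2 + 30·x + 72·x^2)·Dx^2  (order 2).
h: a_k = 0, 1, 25/4, -17/24, 1471/192, -24491/1920, 693001/23040, …
ICs: h(0) = 0, h′(0) = 1.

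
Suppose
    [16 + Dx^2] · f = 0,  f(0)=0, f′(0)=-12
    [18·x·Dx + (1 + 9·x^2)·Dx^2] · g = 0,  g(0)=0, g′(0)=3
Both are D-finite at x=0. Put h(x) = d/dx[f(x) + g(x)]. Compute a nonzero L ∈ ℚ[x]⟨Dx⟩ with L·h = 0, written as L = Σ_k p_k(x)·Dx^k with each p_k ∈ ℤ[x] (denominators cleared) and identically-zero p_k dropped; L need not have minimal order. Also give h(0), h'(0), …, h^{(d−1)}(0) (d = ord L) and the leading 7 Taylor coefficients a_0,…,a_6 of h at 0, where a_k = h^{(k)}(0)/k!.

L = (-13248·x + 181440·x^3 + 186624·x^5) + (-16 + 6048·x^2 + 66096·x^4 + 93312·x^6)·Dx + (-828·x + 11340·x^3 + 11664·x^5)·Dx^2 + (-1 + 378·x^2 + 4131·x^4 + 5832·x^6)·Dx^3  (order 3).
h: a_k = -9, 0, 69, 0, 115, 0, -31781/15, …
ICs: h(0) = -9, h′(0) = 0, h′′(0) = 138.

f: a_k = 0, -12, 0, 32, 0, -128/5, 0, …
g: a_k = 0, 3, 0, -9, 0, 243/5, 0, …
Weyl lclm of L_f,L_g ⇒ L₀ (ord ≤ 4).
h₀' ⇒ L via d/dx closure of L₀.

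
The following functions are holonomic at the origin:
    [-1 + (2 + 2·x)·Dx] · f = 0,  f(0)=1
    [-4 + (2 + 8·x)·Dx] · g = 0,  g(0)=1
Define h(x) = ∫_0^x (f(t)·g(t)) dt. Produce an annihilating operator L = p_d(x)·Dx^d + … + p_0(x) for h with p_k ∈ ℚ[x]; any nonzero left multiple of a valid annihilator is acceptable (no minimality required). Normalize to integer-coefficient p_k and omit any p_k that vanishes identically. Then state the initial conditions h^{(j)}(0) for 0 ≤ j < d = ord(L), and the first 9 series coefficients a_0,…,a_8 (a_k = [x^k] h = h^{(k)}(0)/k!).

L = (-5 - 8·x)·Dx + (2 + 10·x + 8·x^2)·Dx^2  (order 2).
h: a_k = 0, 1, 5/4, -3/8, 45/64, -981/640, 1905/512, -70029/7168, 445725/16384, …
ICs: h(0) = 0, h′(0) = 1.

f: a_k = 1, 1/2, -1/8, 1/16, -5/128, 7/256, -21/1024, 33/2048, -429/32768, …
g: a_k = 1, 2, -2, 4, -10, 28, -84, 264, -858, …
Product ⇒ symmetric product L₀, ord ≤ 1.
h=∫₀ˣh₀: take L = L₀·Dx.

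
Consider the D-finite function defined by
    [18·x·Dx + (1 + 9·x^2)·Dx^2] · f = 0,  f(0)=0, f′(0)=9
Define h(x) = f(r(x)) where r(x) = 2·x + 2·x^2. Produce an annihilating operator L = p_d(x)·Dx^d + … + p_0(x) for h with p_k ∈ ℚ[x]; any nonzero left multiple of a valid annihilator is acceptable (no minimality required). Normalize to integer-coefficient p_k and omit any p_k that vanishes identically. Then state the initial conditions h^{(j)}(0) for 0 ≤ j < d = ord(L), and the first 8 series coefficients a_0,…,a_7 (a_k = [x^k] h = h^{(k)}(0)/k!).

f: a_k = 0, 9, 0, -27, 0, 729/5, 0, -6561/7, …
L₀ from L_f via x↦r, Dx↦r'^{-1}Dx.
L = (-2 + 72·x + 288·x^2 + 432·x^3 + 216·x^4)·Dx + (1 + 2·x + 36·x^2 + 144·x^3 + 180·x^4 + 72·x^5)·Dx^2  (order 2).
h: a_k = 0, 18, 18, -216, -648, 20088/5, 23112, -513216/7, …
ICs: h(0) = 0, h′(0) = 18.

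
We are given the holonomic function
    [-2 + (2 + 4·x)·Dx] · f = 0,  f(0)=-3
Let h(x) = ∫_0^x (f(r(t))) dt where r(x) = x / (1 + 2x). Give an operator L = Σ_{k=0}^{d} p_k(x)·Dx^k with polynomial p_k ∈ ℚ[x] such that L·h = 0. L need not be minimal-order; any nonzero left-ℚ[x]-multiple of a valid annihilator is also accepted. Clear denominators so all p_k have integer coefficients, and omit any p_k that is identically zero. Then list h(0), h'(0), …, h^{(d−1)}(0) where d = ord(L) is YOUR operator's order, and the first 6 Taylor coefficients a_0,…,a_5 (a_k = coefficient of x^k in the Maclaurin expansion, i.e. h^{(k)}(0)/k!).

f: a_k = -3, -3, 3/2, -3/2, 15/8, -21/8, …
h₀=f(r): pull back L_f along r ⇒ L₀.
h=∫h₀ ⇒ L = L₀·Dx.
L = -Dx + (1 + 6·x + 8·x^2)·Dx^2  (order 2).
h: a_k = 0, -3, -3/2, 5/2, -39/8, 423/40, …
ICs: h(0) = 0, h′(0) = -3.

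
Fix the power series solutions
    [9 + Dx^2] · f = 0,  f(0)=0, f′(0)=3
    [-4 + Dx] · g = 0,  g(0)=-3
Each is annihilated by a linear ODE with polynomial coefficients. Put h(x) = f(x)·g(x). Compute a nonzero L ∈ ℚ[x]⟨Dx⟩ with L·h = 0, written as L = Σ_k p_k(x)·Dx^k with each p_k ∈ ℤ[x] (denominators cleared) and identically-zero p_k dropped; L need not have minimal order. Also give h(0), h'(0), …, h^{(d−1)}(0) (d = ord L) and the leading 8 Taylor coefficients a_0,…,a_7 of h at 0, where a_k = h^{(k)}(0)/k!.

f: a_k = 0, 3, 0, -9/2, 0, 81/40, 0, -243/560, …
g: a_k = -3, -12, -24, -32, -32, -128/5, -256/15, -1024/105, …
h₀=f·g: eliminate ⇒ L₀, order ≤ 2·1.
L = 25 - 8·Dx + Dx^2  (order 2).
h: a_k = 0, -9, -36, -117/2, -42, 237/40, 429/10, 25481/560, …
ICs: h(0) = 0, h′(0) = -9.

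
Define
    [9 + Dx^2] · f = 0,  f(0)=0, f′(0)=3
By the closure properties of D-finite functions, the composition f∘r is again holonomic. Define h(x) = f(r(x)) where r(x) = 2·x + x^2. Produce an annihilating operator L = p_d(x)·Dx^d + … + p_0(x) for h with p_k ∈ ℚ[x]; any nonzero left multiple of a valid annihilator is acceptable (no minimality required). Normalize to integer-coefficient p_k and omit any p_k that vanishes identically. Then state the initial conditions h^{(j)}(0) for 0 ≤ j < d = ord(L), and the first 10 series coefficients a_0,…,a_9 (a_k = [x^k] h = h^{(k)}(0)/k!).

f: a_k = 0, 3, 0, -9/2, 0, 81/40, 0, -243/560, 0, 243/4480, …
f∘r: x↦r, Dx↦Dx/r' in L_f ⇒ L₀.
L = (36 + 108·x + 108·x^2 + 36·x^3) - Dx + (1 + x)·Dx^2  (order 2).
h: a_k = 0, 6, 3, -36, -54, 189/5, 315/2, 3726/35, -567/5, -34101/140, …
ICs: h(0) = 0, h′(0) = 6.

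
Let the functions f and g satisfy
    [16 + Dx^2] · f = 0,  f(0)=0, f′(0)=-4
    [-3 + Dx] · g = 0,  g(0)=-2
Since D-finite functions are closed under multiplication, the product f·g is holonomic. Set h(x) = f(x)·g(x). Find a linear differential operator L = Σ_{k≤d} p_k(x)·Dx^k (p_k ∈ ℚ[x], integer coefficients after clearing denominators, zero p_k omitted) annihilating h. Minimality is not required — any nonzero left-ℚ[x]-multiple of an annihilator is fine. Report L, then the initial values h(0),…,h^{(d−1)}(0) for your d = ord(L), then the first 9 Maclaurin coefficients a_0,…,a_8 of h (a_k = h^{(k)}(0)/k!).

f: a_k = 0, -4, 0, 32/3, 0, -128/15, 0, 1024/315, 0, …
g: a_k = -2, -6, -9, -9, -27/4, -81/20, -81/40, -243/280, -729/2240, …
L₀ := L_f ⊗_s L_g (sym. prod.), ord ≤ 2.
L = 25 - 6·Dx + Dx^2  (order 2).
h: a_k = 0, 8, 24, 44/3, -28, -779/15, -143/5, 4031/630, 527/30, …
ICs: h(0) = 0, h′(0) = 8.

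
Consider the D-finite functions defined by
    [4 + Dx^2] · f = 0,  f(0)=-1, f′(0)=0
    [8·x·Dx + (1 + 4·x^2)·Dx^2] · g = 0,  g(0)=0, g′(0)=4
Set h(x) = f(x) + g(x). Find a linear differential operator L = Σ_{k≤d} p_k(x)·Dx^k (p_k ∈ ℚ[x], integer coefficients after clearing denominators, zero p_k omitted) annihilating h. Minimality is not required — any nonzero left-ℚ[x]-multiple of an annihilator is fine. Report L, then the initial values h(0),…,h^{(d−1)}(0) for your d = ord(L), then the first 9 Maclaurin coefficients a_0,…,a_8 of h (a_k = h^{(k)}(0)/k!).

L = (-352·x + 1792·x^3 + 512·x^5)·Dx + (-4 + 112·x^2 + 576·x^4 + 256·x^6)·Dx^2 + (-88·x + 448·x^3 + 128·x^5)·Dx^3 + (-1 + 28·x^2 + 144·x^4 + 64·x^6)·Dx^4  (order 4).
h: a_k = -1, 4, 2, -16/3, -2/3, 64/5, 4/45, -256/7, -2/315, …
ICs: h(0) = -1, h′(0) = 4, h′′(0) = 4, h′′′(0) = -32.

f: a_k = -1, 0, 2, 0, -2/3, 0, 4/45, 0, -2/315, …
g: a_k = 0, 4, 0, -16/3, 0, 64/5, 0, -256/7, 0, …
L₀ := lclm(L_f,L_g); ord L₀ ≤ 2+2.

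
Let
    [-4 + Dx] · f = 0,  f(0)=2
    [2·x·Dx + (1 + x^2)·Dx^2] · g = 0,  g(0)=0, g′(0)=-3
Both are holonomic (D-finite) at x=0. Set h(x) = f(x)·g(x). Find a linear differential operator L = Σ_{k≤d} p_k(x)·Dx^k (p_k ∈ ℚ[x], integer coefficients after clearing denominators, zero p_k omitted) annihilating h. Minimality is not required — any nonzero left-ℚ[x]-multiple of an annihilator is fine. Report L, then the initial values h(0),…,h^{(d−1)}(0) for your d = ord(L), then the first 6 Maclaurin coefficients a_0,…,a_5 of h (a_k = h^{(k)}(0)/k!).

f: a_k = 2, 8, 16, 64/3, 64/3, 256/15, …
g: a_k = 0, -3, 0, 1, 0, -3/5, …
Product ⇒ symmetric product L₀, ord ≤ 2.
L = (16 - 8·x + 16·x^2) + (-8 + 2·x - 8·x^2)·Dx + (1 + x^2)·Dx^2  (order 2).
h: a_k = 0, -6, -24, -46, -56, -246/5, …
ICs: h(0) = 0, h′(0) = -6.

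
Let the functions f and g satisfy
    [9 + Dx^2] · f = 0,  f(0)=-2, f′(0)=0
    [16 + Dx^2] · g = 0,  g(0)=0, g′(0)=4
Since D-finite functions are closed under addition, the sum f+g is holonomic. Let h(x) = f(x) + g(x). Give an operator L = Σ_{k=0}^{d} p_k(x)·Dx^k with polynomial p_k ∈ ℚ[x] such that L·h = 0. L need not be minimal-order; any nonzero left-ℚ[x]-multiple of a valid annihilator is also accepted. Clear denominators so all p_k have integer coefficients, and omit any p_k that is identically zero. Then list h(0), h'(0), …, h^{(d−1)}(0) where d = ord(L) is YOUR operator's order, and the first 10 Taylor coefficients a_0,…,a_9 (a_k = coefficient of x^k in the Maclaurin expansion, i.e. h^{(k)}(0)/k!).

L = 144 + 25·Dx^2 + Dx^4  (order 4).
h: a_k = -2, 4, 9, -32/3, -27/4, 128/15, 81/40, -1024/315, -729/2240, 2048/2835, …
ICs: h(0) = -2, h′(0) = 4, h′′(0) = 18, h′′′(0) = -64.

f: a_k = -2, 0, 9, 0, -27/4, 0, 81/40, 0, -729/2240, 0, …
g: a_k = 0, 4, 0, -32/3, 0, 128/15, 0, -1024/315, 0, 2048/2835, …
f+g: L₀ = lclm(L_f,L_g), ord ≤ 2+2.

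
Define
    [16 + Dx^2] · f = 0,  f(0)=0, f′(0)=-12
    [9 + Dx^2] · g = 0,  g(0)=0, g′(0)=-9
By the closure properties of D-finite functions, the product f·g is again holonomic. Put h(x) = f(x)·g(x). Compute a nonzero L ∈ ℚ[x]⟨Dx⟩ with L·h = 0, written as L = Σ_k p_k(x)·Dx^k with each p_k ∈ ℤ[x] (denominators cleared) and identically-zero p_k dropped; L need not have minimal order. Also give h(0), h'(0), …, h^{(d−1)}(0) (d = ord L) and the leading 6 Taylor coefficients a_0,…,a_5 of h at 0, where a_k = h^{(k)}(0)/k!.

L = 49 + 50·Dx^2 + Dx^4  (order 4).
h: a_k = 0, 0, 108, 0, -450, 0, …
ICs: h(0) = 0, h′(0) = 0, h′′(0) = 216, h′′′(0) = 0.

f: a_k = 0, -12, 0, 32, 0, -128/5, …
g: a_k = 0, -9, 0, 27/2, 0, -243/40, …
f·g: L₀ = L_f ⊗_s L_g, ord ≤ 2·2.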